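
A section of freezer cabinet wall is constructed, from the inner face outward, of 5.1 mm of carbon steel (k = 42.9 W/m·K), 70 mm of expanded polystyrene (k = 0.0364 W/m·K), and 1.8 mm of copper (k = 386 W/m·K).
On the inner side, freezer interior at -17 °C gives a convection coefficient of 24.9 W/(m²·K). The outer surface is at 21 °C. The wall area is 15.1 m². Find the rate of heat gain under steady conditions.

Q ≈ 292 W

Series thermal resistances:
R_inner film = 1/(h_i·A) = 1/(24.9×15.1) = 0.00266 K/W
R_carbon steel = L/(kA) = 0.0051/(42.9×15.1) = 7.873×10^-6 K/W
R_expanded polystyrene = L/(kA) = 0.07/(0.0364×15.1) = 0.1274 K/W
R_copper = L/(kA) = 0.0018/(386×15.1) = 3.088×10^-7 K/W
R_total = 0.13 K/W
Q = ΔT / R_total = 38 / 0.13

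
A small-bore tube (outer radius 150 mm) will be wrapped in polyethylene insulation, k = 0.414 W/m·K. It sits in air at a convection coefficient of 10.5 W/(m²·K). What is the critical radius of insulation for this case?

r_cr ≈ 39.4 mm

For a cylinder r_cr = k/h = 0.414/10.5
r_cr = 39.4 mm; since the bare radius (150 mm) is above r_cr, any added insulation will reduce heat loss.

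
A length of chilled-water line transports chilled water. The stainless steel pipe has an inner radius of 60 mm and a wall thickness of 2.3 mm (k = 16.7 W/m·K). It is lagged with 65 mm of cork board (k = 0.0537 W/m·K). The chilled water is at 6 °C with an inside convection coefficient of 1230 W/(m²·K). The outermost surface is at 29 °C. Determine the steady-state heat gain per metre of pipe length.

q′ ≈ 10.8 W/m

For a radial system each layer contributes R = ln(r_out/r_in)/(2πkL); films add R = 1/(hA).
R_inner film = 1/(h_i·2πr₁L) = 1/(1230×2π×0.06×1) = 0.002157 K/W
R_stainless steel pipe wall = ln(62.3/60)/(2π×16.7×1) = 3.585×10^-4 K/W
R_cork board = ln(127.3/62.3)/(2π×0.0537×1) = 2.118 K/W
R_total = 2.12 K/W
Q = ΔT/R_total = 23/2.12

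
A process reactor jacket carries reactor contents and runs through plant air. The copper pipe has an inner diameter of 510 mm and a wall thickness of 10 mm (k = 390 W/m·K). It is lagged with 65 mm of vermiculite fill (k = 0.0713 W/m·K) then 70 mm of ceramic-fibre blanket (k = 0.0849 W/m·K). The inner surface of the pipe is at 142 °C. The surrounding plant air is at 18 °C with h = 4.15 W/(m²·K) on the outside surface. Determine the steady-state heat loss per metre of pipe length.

Radial resistances (cylindrical: R_cond = ln(r_o/r_i)/(2πkL), R_conv = 1/(h·2πrL)):
R_copper pipe wall = ln(265/255)/(2π×390×1) = 1.57×10^-5 K/W
R_vermiculite fill = ln(330/265)/(2π×0.0713×1) = 0.4897 K/W
R_ceramic-fibre blanket = ln(400/330)/(2π×0.0849×1) = 0.3606 K/W
R_outer film = 1/(h_o·2πr_oL) = 1/(4.15×2π×0.4×1) = 0.09588 K/W
R_total = 0.9462 K/W
Q = ΔT/R_total = 124/0.9462

q′ ≈ 131 W/m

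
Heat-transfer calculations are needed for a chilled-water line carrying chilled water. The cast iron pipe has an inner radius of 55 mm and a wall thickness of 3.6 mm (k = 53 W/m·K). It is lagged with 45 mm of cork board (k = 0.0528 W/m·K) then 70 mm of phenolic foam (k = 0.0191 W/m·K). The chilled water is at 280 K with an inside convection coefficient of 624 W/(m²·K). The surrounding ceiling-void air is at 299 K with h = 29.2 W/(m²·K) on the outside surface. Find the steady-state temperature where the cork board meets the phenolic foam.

T ≈ 285 K

Per-layer cylindrical resistances, series-summed:
R_inner film = 1/(h_i·2πr₁L) = 1/(624×2π×0.055×1) = 0.004637 K/W
R_cast iron pipe wall = ln(58.6/55)/(2π×53×1) = 1.904×10^-4 K/W
R_cork board = ln(103.6/58.6)/(2π×0.0528×1) = 1.718 K/W
R_phenolic foam = ln(173.6/103.6)/(2π×0.0191×1) = 4.301 K/W
R_outer film = 1/(h_o·2πr_oL) = 1/(29.2×2π×0.1736×1) = 0.0314 K/W
R_total = 6.055 K/W
Q = ΔT/R_total = 19/6.055
Q = 3.14 W/m
T_interface = T_inner + Q·ΣR(inner→interface) = 280 + 3.14×1.722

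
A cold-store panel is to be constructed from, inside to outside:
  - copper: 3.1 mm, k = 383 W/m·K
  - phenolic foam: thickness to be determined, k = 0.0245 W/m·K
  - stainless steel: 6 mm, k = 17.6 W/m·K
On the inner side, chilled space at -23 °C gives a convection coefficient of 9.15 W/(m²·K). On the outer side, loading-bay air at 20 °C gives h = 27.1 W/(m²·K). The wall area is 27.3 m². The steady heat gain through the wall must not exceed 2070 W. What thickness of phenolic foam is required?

L ≈ 10.3 mm

Using the resistance-network approach (series):
R_inner film = 1/(h_i·A) = 1/(9.15×27.3) = 0.004003 K/W
R_copper = L/(kA) = 0.0031/(383×27.3) = 2.965×10^-7 K/W
R_stainless steel = L/(kA) = 0.006/(17.6×27.3) = 1.249×10^-5 K/W
R_outer film = 1/(h_o·A) = 1/(27.1×27.3) = 0.001352 K/W
Sum of the known resistances R_other = 0.005368 K/W
Required total resistance R_tot = ΔT/Q_allow = 43/2070 = 0.02077 K/W
R_phenolic foam = R_tot − R_other = 0.01541 K/W
L = R·k·A = 0.01541×0.0245×27.3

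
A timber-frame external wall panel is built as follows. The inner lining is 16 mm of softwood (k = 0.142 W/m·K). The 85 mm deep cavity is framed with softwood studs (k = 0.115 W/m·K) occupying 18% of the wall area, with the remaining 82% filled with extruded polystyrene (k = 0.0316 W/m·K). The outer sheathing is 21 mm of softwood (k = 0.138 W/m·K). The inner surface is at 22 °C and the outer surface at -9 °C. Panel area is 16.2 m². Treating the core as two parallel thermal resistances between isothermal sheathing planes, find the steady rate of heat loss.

Q ≈ 240 W

Sheathing layers in series; stud and cavity paths in parallel between them.
R_inner = 0.016/(0.142×16.2) = 0.006955 K/W
R_stud  = 0.085/(0.115×0.18×16.2) = 0.2535 K/W
R_cav   = 0.085/(0.0316×0.82×16.2) = 0.2025 K/W
1/R_core = 1/R_stud + 1/R_cav → R_core = 0.1126 K/W
R_outer = 0.021/(0.138×16.2) = 0.009393 K/W
R_total = 0.1289 K/W
Q = ΔT/R_total = 31/0.1289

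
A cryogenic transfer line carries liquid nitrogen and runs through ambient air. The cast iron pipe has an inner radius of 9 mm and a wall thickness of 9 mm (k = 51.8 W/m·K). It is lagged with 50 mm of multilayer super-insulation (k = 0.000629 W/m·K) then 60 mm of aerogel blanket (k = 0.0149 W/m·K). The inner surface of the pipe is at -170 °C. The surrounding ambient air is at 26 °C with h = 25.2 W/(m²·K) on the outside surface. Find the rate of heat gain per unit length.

q′ ≈ 0.571 W/m

Cylindrical conduction, so R = ln(r₂/r₁)/(2πkL) per layer, in series:
R_cast iron pipe wall = ln(18/9)/(2π×51.8×1) = 0.00213 K/W
R_multilayer super-insulation = ln(68/18)/(2π×0.000629×1) = 336.3 K/W
R_aerogel blanket = ln(128/68)/(2π×0.0149×1) = 6.756 K/W
R_outer film = 1/(h_o·2πr_oL) = 1/(25.2×2π×0.128×1) = 0.04934 K/W
R_total = 343.1 K/W
Q = ΔT/R_total = 196/343.1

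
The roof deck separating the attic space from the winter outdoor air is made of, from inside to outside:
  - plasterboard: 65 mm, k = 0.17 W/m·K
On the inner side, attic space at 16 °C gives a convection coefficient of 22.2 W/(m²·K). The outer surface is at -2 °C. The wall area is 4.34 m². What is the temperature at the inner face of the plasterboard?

T ≈ 14.1 °C

Using the resistance-network approach (series):
R_inner film = 1/(h_i·A) = 1/(22.2×4.34) = 0.01038 K/W
R_plasterboard = L/(kA) = 0.065/(0.17×4.34) = 0.0881 K/W
R_total = 0.09848 K/W;  Q = ΔT/R_total = 18/0.09848 = 182.8 W
T_interface = T_inner − Q·ΣR(inner→interface) = 16 − 183×0.01038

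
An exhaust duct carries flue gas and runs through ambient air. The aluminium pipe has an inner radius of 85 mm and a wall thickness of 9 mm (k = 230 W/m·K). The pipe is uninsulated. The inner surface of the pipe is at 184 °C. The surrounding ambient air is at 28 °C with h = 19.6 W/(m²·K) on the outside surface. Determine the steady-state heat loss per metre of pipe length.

For a radial system each layer contributes R = ln(r_out/r_in)/(2πkL); films add R = 1/(hA).
R_aluminium pipe wall = ln(94/85)/(2π×230×1) = 6.964×10^-5 K/W
R_outer film = 1/(h_o·2πr_oL) = 1/(19.6×2π×0.094×1) = 0.08638 K/W
R_total = 0.08645 K/W
Q = ΔT/R_total = 156/0.08645

q′ ≈ 1800 W/m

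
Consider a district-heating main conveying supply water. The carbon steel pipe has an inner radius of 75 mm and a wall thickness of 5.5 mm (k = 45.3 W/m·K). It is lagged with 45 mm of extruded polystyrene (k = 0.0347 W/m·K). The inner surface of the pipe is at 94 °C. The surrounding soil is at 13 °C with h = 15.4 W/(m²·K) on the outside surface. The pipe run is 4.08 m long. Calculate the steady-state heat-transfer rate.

Radial resistances (cylindrical: R_cond = ln(r_o/r_i)/(2πkL), R_conv = 1/(h·2πrL)):
R_carbon steel pipe wall = ln(80.5/75)/(2π×45.3×4.08) = 6.094×10^-5 K/W
R_extruded polystyrene = ln(125.5/80.5)/(2π×0.0347×4.08) = 0.4992 K/W
R_outer film = 1/(h_o·2πr_oL) = 1/(15.4×2π×0.1255×4.08) = 0.02018 K/W
R_total = 0.5194 K/W
Q = ΔT/R_total = 81/0.5194

Q ≈ 156 W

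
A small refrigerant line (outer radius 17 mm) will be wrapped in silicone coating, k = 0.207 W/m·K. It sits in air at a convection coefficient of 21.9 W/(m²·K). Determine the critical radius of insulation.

For a cylinder r_cr = k/h = 0.207/21.9
r_cr = 9.45 mm; since the bare radius (17 mm) is above r_cr, any added insulation will reduce heat loss.

r_cr ≈ 9.45 mm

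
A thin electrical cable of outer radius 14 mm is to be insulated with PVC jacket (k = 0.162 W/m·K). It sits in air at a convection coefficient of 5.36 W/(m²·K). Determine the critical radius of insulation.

r_cr ≈ 30.2 mm

For a cylinder r_cr = k/h = 0.162/5.36
r_cr = 30.2 mm; since the bare radius (14 mm) is below r_cr, adding a thin layer of insulation will *increase* heat loss.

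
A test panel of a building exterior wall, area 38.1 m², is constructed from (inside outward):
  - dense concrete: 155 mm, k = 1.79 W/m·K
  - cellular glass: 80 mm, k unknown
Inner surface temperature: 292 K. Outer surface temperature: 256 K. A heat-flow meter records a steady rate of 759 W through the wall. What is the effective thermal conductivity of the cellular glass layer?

k ≈ 0.0465 W/(m·K)

Using the resistance-network approach (series):
R_dense concrete = L/(kA) = 0.155/(1.79×38.1) = 0.002273 K/W
Sum of known resistances R_other = 0.002273 K/W
Total R = ΔT/Q = 36/759 = 0.04743 K/W
R_cellular glass = R_total − R_other = 0.04516 K/W
k = L/(R·A) = 0.08/(0.04516×38.1)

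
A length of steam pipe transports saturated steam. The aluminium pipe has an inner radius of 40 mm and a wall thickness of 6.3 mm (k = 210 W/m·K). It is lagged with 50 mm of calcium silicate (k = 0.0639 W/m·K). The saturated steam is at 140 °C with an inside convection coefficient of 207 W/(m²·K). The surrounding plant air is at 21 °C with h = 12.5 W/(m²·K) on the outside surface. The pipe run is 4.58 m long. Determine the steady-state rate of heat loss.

Per-layer cylindrical resistances, series-summed:
R_inner film = 1/(h_i·2πr₁L) = 1/(207×2π×0.04×4.58) = 0.004197 K/W
R_aluminium pipe wall = ln(46.3/40)/(2π×210×4.58) = 2.42×10^-5 K/W
R_calcium silicate = ln(96.3/46.3)/(2π×0.0639×4.58) = 0.3983 K/W
R_outer film = 1/(h_o·2πr_oL) = 1/(12.5×2π×0.0963×4.58) = 0.02887 K/W
R_total = 0.4313 K/W
Q = ΔT/R_total = 119/0.4313

Q ≈ 276 W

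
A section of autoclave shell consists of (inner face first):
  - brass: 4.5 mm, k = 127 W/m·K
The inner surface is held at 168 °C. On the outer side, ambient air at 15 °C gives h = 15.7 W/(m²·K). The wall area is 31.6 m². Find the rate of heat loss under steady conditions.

Model the wall as resistances in series:
R_brass = L/(kA) = 0.0045/(127×31.6) = 1.121×10^-6 K/W
R_outer film = 1/(h_o·A) = 1/(15.7×31.6) = 0.002016 K/W
R_total = 0.002017 K/W
Q = ΔT / R_total = 153 / 0.002017

Q ≈ 75900 W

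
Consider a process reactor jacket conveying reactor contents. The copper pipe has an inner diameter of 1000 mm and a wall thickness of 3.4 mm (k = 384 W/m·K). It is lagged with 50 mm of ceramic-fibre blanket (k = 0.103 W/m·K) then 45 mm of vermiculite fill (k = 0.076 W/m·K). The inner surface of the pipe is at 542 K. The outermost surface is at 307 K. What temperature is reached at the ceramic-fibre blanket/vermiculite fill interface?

T ≈ 431 K

Per-layer cylindrical resistances, series-summed:
R_copper pipe wall = ln(503.4/500)/(2π×384×1) = 2.809×10^-6 K/W
R_ceramic-fibre blanket = ln(553.4/503.4)/(2π×0.103×1) = 0.1463 K/W
R_vermiculite fill = ln(598.4/553.4)/(2π×0.076×1) = 0.1637 K/W
R_total = 0.31 K/W
Q = ΔT/R_total = 235/0.31
Q = 758 W/m
T_interface = T_inner − Q·ΣR(inner→interface) = 542 − 758×0.1463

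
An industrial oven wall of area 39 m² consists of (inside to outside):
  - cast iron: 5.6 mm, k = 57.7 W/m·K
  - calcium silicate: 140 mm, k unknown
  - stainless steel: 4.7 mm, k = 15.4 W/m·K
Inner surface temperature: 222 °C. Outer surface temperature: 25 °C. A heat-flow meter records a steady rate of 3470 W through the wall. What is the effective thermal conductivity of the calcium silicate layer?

k ≈ 0.0632 W/(m·K)

Using the resistance-network approach (series):
R_cast iron = L/(kA) = 0.0056/(57.7×39) = 2.489×10^-6 K/W
R_stainless steel = L/(kA) = 0.0047/(15.4×39) = 7.826×10^-6 K/W
Sum of known resistances R_other = 1.031×10^-5 K/W
Total R = ΔT/Q = 197/3470 = 0.05677 K/W
R_calcium silicate = R_total − R_other = 0.05676 K/W
k = L/(R·A) = 0.14/(0.05676×39)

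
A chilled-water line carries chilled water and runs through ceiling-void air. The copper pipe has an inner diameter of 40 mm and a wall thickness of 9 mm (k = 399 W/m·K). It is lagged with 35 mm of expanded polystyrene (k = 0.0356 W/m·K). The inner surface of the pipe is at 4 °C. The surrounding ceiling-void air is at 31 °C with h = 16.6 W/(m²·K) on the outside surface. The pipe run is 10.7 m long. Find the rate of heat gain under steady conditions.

Q ≈ 78.3 W

Treating each annulus and film as a series resistance:
R_copper pipe wall = ln(29/20)/(2π×399×10.7) = 1.385×10^-5 K/W
R_expanded polystyrene = ln(64/29)/(2π×0.0356×10.7) = 0.3307 K/W
R_outer film = 1/(h_o·2πr_oL) = 1/(16.6×2π×0.064×10.7) = 0.014 K/W
R_total = 0.3448 K/W
Q = ΔT/R_total = 27/0.3448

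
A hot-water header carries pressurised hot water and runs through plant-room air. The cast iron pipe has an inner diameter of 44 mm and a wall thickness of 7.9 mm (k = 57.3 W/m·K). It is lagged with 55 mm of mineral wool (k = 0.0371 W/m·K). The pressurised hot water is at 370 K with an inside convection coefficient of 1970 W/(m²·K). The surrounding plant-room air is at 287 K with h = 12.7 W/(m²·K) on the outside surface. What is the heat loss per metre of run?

Per-layer cylindrical resistances, series-summed:
R_inner film = 1/(h_i·2πr₁L) = 1/(1970×2π×0.022×1) = 0.003672 K/W
R_cast iron pipe wall = ln(29.9/22)/(2π×57.3×1) = 8.522×10^-4 K/W
R_mineral wool = ln(84.9/29.9)/(2π×0.0371×1) = 4.477 K/W
R_outer film = 1/(h_o·2πr_oL) = 1/(12.7×2π×0.0849×1) = 0.1476 K/W
R_total = 4.629 K/W
Q = ΔT/R_total = 83/4.629

q′ ≈ 17.9 W/m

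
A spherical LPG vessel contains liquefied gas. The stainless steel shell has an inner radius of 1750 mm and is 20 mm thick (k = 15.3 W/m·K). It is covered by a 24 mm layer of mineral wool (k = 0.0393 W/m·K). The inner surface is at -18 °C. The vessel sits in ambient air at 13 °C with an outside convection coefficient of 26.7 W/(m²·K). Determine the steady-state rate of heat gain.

Radial (spherical) resistances in series:
R_stainless steel shell = (1/1.75 − 1/1.77)/(4π×15.3) = 3.358×10^-5 K/W
R_mineral wool = (1/1.77 − 1/1.794)/(4π×0.0393) = 0.0153 K/W
R_outer film = 1/(h·4πr_o²) = 1/(26.7×4π×1.794²) = 9.26×10^-4 K/W
R_total = 0.01626 K/W
Q = ΔT/R_total = 31/0.01626

Q ≈ 1910 W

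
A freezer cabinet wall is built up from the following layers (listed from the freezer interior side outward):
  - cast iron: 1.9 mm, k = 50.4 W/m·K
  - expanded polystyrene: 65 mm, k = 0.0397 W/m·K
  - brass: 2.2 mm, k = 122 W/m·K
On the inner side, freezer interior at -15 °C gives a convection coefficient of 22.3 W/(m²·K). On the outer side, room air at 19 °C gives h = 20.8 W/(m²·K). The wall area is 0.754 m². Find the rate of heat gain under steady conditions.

Q ≈ 14.8 W

Model the wall as resistances in series:
R_inner film = 1/(h_i·A) = 1/(22.3×0.754) = 0.05947 K/W
R_cast iron = L/(kA) = 0.0019/(50.4×0.754) = 5×10^-5 K/W
R_expanded polystyrene = L/(kA) = 0.065/(0.0397×0.754) = 2.171 K/W
R_brass = L/(kA) = 0.0022/(122×0.754) = 2.392×10^-5 K/W
R_outer film = 1/(h_o·A) = 1/(20.8×0.754) = 0.06376 K/W
R_total = 2.295 K/W
Q = ΔT / R_total = 34 / 2.295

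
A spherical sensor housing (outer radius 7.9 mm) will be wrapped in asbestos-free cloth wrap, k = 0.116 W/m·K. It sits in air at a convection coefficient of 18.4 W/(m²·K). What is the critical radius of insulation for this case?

For a sphere r_cr = 2k/h = 2×0.116/18.4
r_cr = 12.6 mm; since the bare radius (7.9 mm) is below r_cr, adding a thin layer of insulation will *increase* heat loss.

r_cr ≈ 12.6 mm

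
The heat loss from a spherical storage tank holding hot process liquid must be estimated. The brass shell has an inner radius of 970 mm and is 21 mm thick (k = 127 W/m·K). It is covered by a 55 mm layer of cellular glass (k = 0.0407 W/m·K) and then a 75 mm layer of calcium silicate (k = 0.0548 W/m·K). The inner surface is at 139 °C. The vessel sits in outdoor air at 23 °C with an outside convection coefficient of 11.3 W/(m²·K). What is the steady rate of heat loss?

For a spherical shell R = (1/r₁ − 1/r₂)/(4πk); film R = 1/(h·4πr²). In series:
R_brass shell = (1/0.97 − 1/0.991)/(4π×127) = 1.369×10^-5 K/W
R_cellular glass = (1/0.991 − 1/1.046)/(4π×0.0407) = 0.1037 K/W
R_calcium silicate = (1/1.046 − 1/1.121)/(4π×0.0548) = 0.09288 K/W
R_outer film = 1/(h·4πr_o²) = 1/(11.3×4π×1.121²) = 0.005604 K/W
R_total = 0.2022 K/W
Q = ΔT/R_total = 116/0.2022

Q ≈ 574 W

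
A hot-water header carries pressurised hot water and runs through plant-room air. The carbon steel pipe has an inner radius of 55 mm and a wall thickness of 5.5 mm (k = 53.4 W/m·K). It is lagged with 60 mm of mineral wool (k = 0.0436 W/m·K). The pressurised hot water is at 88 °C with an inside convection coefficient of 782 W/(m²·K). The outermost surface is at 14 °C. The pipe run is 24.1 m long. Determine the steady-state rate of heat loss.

Q ≈ 708 W

Treating each annulus and film as a series resistance:
R_inner film = 1/(h_i·2πr₁L) = 1/(782×2π×0.055×24.1) = 1.535×10^-4 K/W
R_carbon steel pipe wall = ln(60.5/55)/(2π×53.4×24.1) = 1.179×10^-5 K/W
R_mineral wool = ln(120.5/60.5)/(2π×0.0436×24.1) = 0.1044 K/W
R_total = 0.1045 K/W
Q = ΔT/R_total = 74/0.1045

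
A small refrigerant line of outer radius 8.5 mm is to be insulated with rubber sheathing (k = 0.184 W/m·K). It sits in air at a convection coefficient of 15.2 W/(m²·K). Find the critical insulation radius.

r_cr ≈ 12.1 mm

For a cylinder r_cr = k/h = 0.184/15.2
r_cr = 12.1 mm; since the bare radius (8.5 mm) is below r_cr, adding a thin layer of insulation will *increase* heat loss.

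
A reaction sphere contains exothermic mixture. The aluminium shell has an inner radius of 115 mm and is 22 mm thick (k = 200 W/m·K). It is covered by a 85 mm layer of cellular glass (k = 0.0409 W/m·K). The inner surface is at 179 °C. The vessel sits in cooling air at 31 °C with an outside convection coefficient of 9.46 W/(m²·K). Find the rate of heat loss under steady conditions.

Q ≈ 26.4 W

Spherical conduction: R = (1/r_in − 1/r_out)/(4πk) per layer; series-sum.
R_aluminium shell = (1/0.115 − 1/0.137)/(4π×200) = 5.556×10^-4 K/W
R_cellular glass = (1/0.137 − 1/0.222)/(4π×0.0409) = 5.438 K/W
R_outer film = 1/(h·4πr_o²) = 1/(9.46×4π×0.222²) = 0.1707 K/W
R_total = 5.609 K/W
Q = ΔT/R_total = 148/5.609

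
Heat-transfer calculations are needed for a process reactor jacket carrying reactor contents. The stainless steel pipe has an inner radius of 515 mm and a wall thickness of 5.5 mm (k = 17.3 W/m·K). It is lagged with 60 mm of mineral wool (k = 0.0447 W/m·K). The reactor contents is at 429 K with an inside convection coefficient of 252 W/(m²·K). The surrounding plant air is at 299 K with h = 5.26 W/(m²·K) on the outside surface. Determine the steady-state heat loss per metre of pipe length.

q′ ≈ 294 W/m

Cylindrical conduction, so R = ln(r₂/r₁)/(2πkL) per layer, in series:
R_inner film = 1/(h_i·2πr₁L) = 1/(252×2π×0.515×1) = 0.001226 K/W
R_stainless steel pipe wall = ln(520.5/515)/(2π×17.3×1) = 9.773×10^-5 K/W
R_mineral wool = ln(580.5/520.5)/(2π×0.0447×1) = 0.3885 K/W
R_outer film = 1/(h_o·2πr_oL) = 1/(5.26×2π×0.5805×1) = 0.05212 K/W
R_total = 0.4419 K/W
Q = ΔT/R_total = 130/0.4419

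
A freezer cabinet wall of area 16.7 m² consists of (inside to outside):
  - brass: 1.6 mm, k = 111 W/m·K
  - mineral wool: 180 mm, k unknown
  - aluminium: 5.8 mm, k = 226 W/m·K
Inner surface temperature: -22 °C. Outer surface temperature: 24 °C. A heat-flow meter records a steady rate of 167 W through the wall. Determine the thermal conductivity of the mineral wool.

k ≈ 0.0391 W/(m·K)

Thermal resistances in series:
R_brass = L/(kA) = 0.0016/(111×16.7) = 8.631×10^-7 K/W
R_aluminium = L/(kA) = 0.0058/(226×16.7) = 1.537×10^-6 K/W
Sum of known resistances R_other = 2.4×10^-6 K/W
Total R = ΔT/Q = 46/167 = 0.2754 K/W
R_mineral wool = R_total − R_other = 0.2754 K/W
k = L/(R·A) = 0.18/(0.2754×16.7)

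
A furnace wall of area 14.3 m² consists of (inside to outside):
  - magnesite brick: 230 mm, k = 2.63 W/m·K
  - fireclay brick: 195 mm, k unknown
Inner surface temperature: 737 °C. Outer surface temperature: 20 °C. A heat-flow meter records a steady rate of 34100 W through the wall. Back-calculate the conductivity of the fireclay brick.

Using the resistance-network approach (series):
R_magnesite brick = L/(kA) = 0.23/(2.63×14.3) = 0.006116 K/W
Sum of known resistances R_other = 0.006116 K/W
Total R = ΔT/Q = 717/34100 = 0.02103 K/W
R_fireclay brick = R_total − R_other = 0.01491 K/W
k = L/(R·A) = 0.195/(0.01491×14.3)

k ≈ 0.915 W/(m·K)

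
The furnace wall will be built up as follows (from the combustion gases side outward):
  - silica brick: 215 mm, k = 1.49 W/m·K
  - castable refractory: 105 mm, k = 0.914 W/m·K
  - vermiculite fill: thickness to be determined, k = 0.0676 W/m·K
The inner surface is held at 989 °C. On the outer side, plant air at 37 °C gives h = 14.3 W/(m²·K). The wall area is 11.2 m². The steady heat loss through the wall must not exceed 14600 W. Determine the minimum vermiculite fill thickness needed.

Model the wall as resistances in series:
R_silica brick = L/(kA) = 0.215/(1.49×11.2) = 0.01288 K/W
R_castable refractory = L/(kA) = 0.105/(0.914×11.2) = 0.01026 K/W
R_outer film = 1/(h_o·A) = 1/(14.3×11.2) = 0.006244 K/W
Sum of the known resistances R_other = 0.02938 K/W
Required total resistance R_tot = ΔT/Q_allow = 952/14600 = 0.06521 K/W
R_vermiculite fill = R_tot − R_other = 0.03582 K/W
L = R·k·A = 0.03582×0.0676×11.2

L ≈ 27.1 mm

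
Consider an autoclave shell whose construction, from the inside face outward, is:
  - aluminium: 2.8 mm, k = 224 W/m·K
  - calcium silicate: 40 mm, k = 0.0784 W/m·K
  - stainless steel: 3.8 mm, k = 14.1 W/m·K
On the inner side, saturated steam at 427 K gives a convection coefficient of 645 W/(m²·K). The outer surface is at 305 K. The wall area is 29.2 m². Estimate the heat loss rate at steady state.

Q ≈ 6960 W

Series thermal resistances:
R_inner film = 1/(h_i·A) = 1/(645×29.2) = 5.31×10^-5 K/W
R_aluminium = L/(kA) = 0.0028/(224×29.2) = 4.281×10^-7 K/W
R_calcium silicate = L/(kA) = 0.04/(0.0784×29.2) = 0.01747 K/W
R_stainless steel = L/(kA) = 0.0038/(14.1×29.2) = 9.23×10^-6 K/W
R_total = 0.01754 K/W
Q = ΔT / R_total = 122 / 0.01754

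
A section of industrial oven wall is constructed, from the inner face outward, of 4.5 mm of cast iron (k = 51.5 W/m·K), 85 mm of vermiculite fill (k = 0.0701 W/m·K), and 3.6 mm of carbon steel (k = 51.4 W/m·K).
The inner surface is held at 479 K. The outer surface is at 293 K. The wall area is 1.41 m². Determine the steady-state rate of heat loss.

Using the resistance-network approach (series):
R_cast iron = L/(kA) = 0.0045/(51.5×1.41) = 6.197×10^-5 K/W
R_vermiculite fill = L/(kA) = 0.085/(0.0701×1.41) = 0.86 K/W
R_carbon steel = L/(kA) = 0.0036/(51.4×1.41) = 4.967×10^-5 K/W
R_total = 0.8601 K/W
Q = ΔT / R_total = 186 / 0.8601

Q ≈ 216 W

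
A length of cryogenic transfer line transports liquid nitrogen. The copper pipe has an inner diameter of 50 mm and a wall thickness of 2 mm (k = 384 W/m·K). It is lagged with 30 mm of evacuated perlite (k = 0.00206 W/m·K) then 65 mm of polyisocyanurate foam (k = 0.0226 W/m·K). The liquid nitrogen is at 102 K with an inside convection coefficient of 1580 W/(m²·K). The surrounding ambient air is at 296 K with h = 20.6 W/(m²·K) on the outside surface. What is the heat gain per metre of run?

Per-layer cylindrical resistances, series-summed:
R_inner film = 1/(h_i·2πr₁L) = 1/(1580×2π×0.025×1) = 0.004029 K/W
R_copper pipe wall = ln(27/25)/(2π×384×1) = 3.19×10^-5 K/W
R_evacuated perlite = ln(57/27)/(2π×0.00206×1) = 57.73 K/W
R_polyisocyanurate foam = ln(122/57)/(2π×0.0226×1) = 5.359 K/W
R_outer film = 1/(h_o·2πr_oL) = 1/(20.6×2π×0.122×1) = 0.06333 K/W
R_total = 63.16 K/W
Q = ΔT/R_total = 194/63.16

q′ ≈ 3.07 W/m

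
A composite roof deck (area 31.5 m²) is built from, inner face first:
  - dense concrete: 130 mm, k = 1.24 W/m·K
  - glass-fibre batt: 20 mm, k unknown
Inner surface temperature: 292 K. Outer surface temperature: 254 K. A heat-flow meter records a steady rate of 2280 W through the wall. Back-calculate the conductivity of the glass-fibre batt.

Model the wall as resistances in series:
R_dense concrete = L/(kA) = 0.13/(1.24×31.5) = 0.003328 K/W
Sum of known resistances R_other = 0.003328 K/W
Total R = ΔT/Q = 38/2280 = 0.01667 K/W
R_glass-fibre batt = R_total − R_other = 0.01334 K/W
k = L/(R·A) = 0.02/(0.01334×31.5)

k ≈ 0.0476 W/(m·K)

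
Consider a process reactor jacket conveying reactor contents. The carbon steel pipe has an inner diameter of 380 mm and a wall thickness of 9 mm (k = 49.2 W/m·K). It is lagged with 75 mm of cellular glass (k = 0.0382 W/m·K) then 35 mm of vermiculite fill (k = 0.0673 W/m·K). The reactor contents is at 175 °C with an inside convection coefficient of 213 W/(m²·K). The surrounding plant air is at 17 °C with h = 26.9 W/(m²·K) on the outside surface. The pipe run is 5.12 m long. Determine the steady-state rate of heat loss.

Radial resistances (cylindrical: R_cond = ln(r_o/r_i)/(2πkL), R_conv = 1/(h·2πrL)):
R_inner film = 1/(h_i·2πr₁L) = 1/(213×2π×0.19×5.12) = 7.681×10^-4 K/W
R_carbon steel pipe wall = ln(199/190)/(2π×49.2×5.12) = 2.924×10^-5 K/W
R_cellular glass = ln(274/199)/(2π×0.0382×5.12) = 0.2603 K/W
R_vermiculite fill = ln(309/274)/(2π×0.0673×5.12) = 0.05552 K/W
R_outer film = 1/(h_o·2πr_oL) = 1/(26.9×2π×0.309×5.12) = 0.00374 K/W
R_total = 0.3203 K/W
Q = ΔT/R_total = 158/0.3203

Q ≈ 493 W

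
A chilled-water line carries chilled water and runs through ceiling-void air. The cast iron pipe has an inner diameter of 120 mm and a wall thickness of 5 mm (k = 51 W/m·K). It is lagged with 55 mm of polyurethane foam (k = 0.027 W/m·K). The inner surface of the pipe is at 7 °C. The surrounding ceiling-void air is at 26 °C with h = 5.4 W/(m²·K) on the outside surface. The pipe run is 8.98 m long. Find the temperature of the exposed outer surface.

T ≈ 24.8 °C

Per-layer cylindrical resistances, series-summed:
R_cast iron pipe wall = ln(65/60)/(2π×51×8.98) = 2.782×10^-5 K/W
R_polyurethane foam = ln(120/65)/(2π×0.027×8.98) = 0.4025 K/W
R_outer film = 1/(h_o·2πr_oL) = 1/(5.4×2π×0.12×8.98) = 0.02735 K/W
R_total = 0.4298 K/W
Q = ΔT/R_total = 19/0.4298
Q = 44.2 W
T_interface = T_inner + Q·ΣR(inner→interface) = 7 + 44.2×0.4025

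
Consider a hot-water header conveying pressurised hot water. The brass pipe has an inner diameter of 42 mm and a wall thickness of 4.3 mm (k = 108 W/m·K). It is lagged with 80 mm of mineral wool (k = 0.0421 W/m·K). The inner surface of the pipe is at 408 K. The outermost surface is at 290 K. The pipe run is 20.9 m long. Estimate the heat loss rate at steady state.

Q ≈ 457 W

Cylindrical conduction, so R = ln(r₂/r₁)/(2πkL) per layer, in series:
R_brass pipe wall = ln(25.3/21)/(2π×108×20.9) = 1.313×10^-5 K/W
R_mineral wool = ln(105.3/25.3)/(2π×0.0421×20.9) = 0.2579 K/W
R_total = 0.258 K/W
Q = ΔT/R_total = 118/0.258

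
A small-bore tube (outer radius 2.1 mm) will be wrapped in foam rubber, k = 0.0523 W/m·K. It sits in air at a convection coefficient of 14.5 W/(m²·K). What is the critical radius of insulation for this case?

r_cr ≈ 3.61 mm

For a cylinder r_cr = k/h = 0.0523/14.5
r_cr = 3.61 mm; since the bare radius (2.1 mm) is below r_cr, adding a thin layer of insulation will *increase* heat loss.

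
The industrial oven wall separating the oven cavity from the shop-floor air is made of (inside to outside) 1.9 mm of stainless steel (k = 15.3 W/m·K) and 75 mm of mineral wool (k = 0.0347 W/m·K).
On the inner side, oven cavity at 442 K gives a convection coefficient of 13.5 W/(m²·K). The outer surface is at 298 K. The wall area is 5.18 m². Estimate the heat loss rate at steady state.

Model the wall as resistances in series:
R_inner film = 1/(h_i·A) = 1/(13.5×5.18) = 0.0143 K/W
R_stainless steel = L/(kA) = 0.0019/(15.3×5.18) = 2.397×10^-5 K/W
R_mineral wool = L/(kA) = 0.075/(0.0347×5.18) = 0.4173 K/W
R_total = 0.4316 K/W
Q = ΔT / R_total = 144 / 0.4316

Q ≈ 334 W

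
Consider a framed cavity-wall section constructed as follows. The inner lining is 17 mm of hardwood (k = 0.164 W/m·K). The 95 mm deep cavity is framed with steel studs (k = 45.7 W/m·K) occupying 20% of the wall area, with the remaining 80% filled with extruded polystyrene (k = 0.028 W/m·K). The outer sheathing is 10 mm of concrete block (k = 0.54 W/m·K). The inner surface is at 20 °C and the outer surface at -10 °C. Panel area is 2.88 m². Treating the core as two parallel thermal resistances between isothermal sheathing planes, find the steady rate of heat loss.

Sheathing layers in series; stud and cavity paths in parallel between them.
R_inner = 0.017/(0.164×2.88) = 0.03599 K/W
R_stud  = 0.095/(45.7×0.2×2.88) = 0.003609 K/W
R_cav   = 0.095/(0.028×0.8×2.88) = 1.473 K/W
1/R_core = 1/R_stud + 1/R_cav → R_core = 0.0036 K/W
R_outer = 0.01/(0.54×2.88) = 0.00643 K/W
R_total = 0.04602 K/W
Q = ΔT/R_total = 30/0.04602

Q ≈ 652 W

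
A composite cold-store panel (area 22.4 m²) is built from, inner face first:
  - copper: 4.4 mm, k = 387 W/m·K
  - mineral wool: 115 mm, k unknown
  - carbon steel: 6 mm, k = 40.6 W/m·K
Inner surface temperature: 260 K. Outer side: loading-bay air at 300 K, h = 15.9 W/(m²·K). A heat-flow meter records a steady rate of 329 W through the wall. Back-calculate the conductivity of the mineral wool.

k ≈ 0.0432 W/(m·K)

Thermal resistances in series:
R_copper = L/(kA) = 0.0044/(387×22.4) = 5.076×10^-7 K/W
R_carbon steel = L/(kA) = 0.006/(40.6×22.4) = 6.597×10^-6 K/W
R_outer film = 1/(h_o·A) = 1/(15.9×22.4) = 0.002808 K/W
Sum of known resistances R_other = 0.002815 K/W
Total R = ΔT/Q = 40/329 = 0.1216 K/W
R_mineral wool = R_total − R_other = 0.1188 K/W
k = L/(R·A) = 0.115/(0.1188×22.4)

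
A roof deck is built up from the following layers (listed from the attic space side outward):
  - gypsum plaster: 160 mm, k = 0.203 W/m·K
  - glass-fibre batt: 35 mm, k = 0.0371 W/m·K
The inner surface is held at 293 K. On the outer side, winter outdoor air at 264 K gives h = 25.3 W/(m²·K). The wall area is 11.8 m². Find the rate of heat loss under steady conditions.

Q ≈ 193 W

Model the wall as resistances in series:
R_gypsum plaster = L/(kA) = 0.16/(0.203×11.8) = 0.06679 K/W
R_glass-fibre batt = L/(kA) = 0.035/(0.0371×11.8) = 0.07995 K/W
R_outer film = 1/(h_o·A) = 1/(25.3×11.8) = 0.00335 K/W
R_total = 0.1501 K/W
Q = ΔT / R_total = 29 / 0.1501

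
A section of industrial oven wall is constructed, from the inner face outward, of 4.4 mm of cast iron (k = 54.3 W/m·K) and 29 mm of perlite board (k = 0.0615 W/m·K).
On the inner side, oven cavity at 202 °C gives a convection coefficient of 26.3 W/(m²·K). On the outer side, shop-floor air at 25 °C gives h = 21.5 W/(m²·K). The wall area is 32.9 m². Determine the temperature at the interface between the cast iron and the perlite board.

Model the wall as resistances in series:
R_inner film = 1/(h_i·A) = 1/(26.3×32.9) = 0.001156 K/W
R_cast iron = L/(kA) = 0.0044/(54.3×32.9) = 2.463×10^-6 K/W
R_perlite board = L/(kA) = 0.029/(0.0615×32.9) = 0.01433 K/W
R_outer film = 1/(h_o·A) = 1/(21.5×32.9) = 0.001414 K/W
R_total = 0.0169 K/W;  Q = ΔT/R_total = 177/0.0169 = 10470 W
T_interface = T_inner − Q·ΣR(inner→interface) = 202 − 10500×0.001158

T ≈ 190 °C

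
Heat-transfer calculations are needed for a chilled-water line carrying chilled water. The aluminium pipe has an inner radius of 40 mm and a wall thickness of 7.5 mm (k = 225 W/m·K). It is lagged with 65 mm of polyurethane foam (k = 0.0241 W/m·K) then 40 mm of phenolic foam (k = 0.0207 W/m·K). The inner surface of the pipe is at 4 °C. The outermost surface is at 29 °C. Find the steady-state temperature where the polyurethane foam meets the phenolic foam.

T ≈ 21.7 °C

Cylindrical conduction, so R = ln(r₂/r₁)/(2πkL) per layer, in series:
R_aluminium pipe wall = ln(47.5/40)/(2π×225×1) = 1.216×10^-4 K/W
R_polyurethane foam = ln(112.5/47.5)/(2π×0.0241×1) = 5.694 K/W
R_phenolic foam = ln(152.5/112.5)/(2π×0.0207×1) = 2.339 K/W
R_total = 8.033 K/W
Q = ΔT/R_total = 25/8.033
Q = 3.11 W/m
T_interface = T_inner + Q·ΣR(inner→interface) = 4 + 3.11×5.694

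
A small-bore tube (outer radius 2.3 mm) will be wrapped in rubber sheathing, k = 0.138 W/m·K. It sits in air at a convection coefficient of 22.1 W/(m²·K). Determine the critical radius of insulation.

r_cr ≈ 6.24 mm

For a cylinder r_cr = k/h = 0.138/22.1
r_cr = 6.24 mm; since the bare radius (2.3 mm) is below r_cr, adding a thin layer of insulation will *increase* heat loss.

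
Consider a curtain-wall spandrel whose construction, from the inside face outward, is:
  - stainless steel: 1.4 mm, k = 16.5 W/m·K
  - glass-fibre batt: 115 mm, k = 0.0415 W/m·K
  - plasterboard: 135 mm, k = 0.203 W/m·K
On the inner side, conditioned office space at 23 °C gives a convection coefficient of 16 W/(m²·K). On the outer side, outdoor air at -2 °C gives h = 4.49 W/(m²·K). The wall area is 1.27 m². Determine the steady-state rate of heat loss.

Q ≈ 8.53 W

Series thermal resistances:
R_inner film = 1/(h_i·A) = 1/(16×1.27) = 0.04921 K/W
R_stainless steel = L/(kA) = 0.0014/(16.5×1.27) = 6.681×10^-5 K/W
R_glass-fibre batt = L/(kA) = 0.115/(0.0415×1.27) = 2.182 K/W
R_plasterboard = L/(kA) = 0.135/(0.203×1.27) = 0.5236 K/W
R_outer film = 1/(h_o·A) = 1/(4.49×1.27) = 0.1754 K/W
R_total = 2.93 K/W
Q = ΔT / R_total = 25 / 2.93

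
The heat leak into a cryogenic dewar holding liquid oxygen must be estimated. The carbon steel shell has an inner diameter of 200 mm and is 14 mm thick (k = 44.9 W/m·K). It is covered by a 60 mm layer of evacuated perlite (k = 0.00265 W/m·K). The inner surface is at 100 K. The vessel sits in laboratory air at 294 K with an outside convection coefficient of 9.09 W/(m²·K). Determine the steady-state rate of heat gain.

Radial (spherical) resistances in series:
R_carbon steel shell = (1/0.1 − 1/0.114)/(4π×44.9) = 0.002177 K/W
R_evacuated perlite = (1/0.114 − 1/0.174)/(4π×0.00265) = 90.83 K/W
R_outer film = 1/(h·4πr_o²) = 1/(9.09×4π×0.174²) = 0.2892 K/W
R_total = 91.12 K/W
Q = ΔT/R_total = 194/91.12

Q ≈ 2.13 W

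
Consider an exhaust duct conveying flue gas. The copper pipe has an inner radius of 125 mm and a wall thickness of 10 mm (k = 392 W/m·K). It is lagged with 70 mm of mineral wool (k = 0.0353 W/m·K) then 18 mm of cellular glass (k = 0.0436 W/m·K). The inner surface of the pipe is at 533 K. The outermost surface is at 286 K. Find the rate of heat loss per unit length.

Cylindrical conduction, so R = ln(r₂/r₁)/(2πkL) per layer, in series:
R_copper pipe wall = ln(135/125)/(2π×392×1) = 3.125×10^-5 K/W
R_mineral wool = ln(205/135)/(2π×0.0353×1) = 1.883 K/W
R_cellular glass = ln(223/205)/(2π×0.0436×1) = 0.3072 K/W
R_total = 2.191 K/W
Q = ΔT/R_total = 247/2.191

q′ ≈ 113 W/m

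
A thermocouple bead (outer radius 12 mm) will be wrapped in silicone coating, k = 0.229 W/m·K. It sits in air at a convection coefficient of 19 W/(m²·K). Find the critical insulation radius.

For a sphere r_cr = 2k/h = 2×0.229/19
r_cr = 24.1 mm; since the bare radius (12 mm) is below r_cr, adding a thin layer of insulation will *increase* heat loss.

r_cr ≈ 24.1 mm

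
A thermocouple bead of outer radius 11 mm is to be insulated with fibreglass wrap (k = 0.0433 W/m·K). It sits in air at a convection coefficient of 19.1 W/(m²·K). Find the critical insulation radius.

For a sphere r_cr = 2k/h = 2×0.0433/19.1
r_cr = 4.53 mm; since the bare radius (11 mm) is above r_cr, any added insulation will reduce heat loss.

r_cr ≈ 4.53 mm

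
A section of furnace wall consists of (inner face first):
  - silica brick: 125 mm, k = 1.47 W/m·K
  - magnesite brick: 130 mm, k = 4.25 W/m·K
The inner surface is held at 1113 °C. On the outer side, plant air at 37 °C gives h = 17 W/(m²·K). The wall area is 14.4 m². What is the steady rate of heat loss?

Series thermal resistances:
R_silica brick = L/(kA) = 0.125/(1.47×14.4) = 0.005905 K/W
R_magnesite brick = L/(kA) = 0.13/(4.25×14.4) = 0.002124 K/W
R_outer film = 1/(h_o·A) = 1/(17×14.4) = 0.004085 K/W
R_total = 0.01211 K/W
Q = ΔT / R_total = 1076 / 0.01211

Q ≈ 88800 W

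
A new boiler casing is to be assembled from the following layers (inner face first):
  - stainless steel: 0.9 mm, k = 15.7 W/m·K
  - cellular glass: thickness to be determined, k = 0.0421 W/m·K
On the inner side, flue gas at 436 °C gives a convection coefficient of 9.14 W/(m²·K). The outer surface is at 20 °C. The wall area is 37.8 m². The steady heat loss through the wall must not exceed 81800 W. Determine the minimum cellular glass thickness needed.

Series thermal resistances:
R_inner film = 1/(h_i·A) = 1/(9.14×37.8) = 0.002894 K/W
R_stainless steel = L/(kA) = 0.0009/(15.7×37.8) = 1.517×10^-6 K/W
Sum of the known resistances R_other = 0.002896 K/W
Required total resistance R_tot = ΔT/Q_allow = 416/81800 = 0.005086 K/W
R_cellular glass = R_tot − R_other = 0.00219 K/W
L = R·k·A = 0.00219×0.0421×37.8

L ≈ 3.48 mm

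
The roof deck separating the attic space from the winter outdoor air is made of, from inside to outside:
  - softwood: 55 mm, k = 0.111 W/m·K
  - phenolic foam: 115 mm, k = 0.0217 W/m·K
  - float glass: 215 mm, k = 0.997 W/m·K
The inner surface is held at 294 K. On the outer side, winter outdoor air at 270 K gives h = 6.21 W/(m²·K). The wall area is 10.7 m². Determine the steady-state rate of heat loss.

Model the wall as resistances in series:
R_softwood = L/(kA) = 0.055/(0.111×10.7) = 0.04631 K/W
R_phenolic foam = L/(kA) = 0.115/(0.0217×10.7) = 0.4953 K/W
R_float glass = L/(kA) = 0.215/(0.997×10.7) = 0.02015 K/W
R_outer film = 1/(h_o·A) = 1/(6.21×10.7) = 0.01505 K/W
R_total = 0.5768 K/W
Q = ΔT / R_total = 24 / 0.5768

Q ≈ 41.6 W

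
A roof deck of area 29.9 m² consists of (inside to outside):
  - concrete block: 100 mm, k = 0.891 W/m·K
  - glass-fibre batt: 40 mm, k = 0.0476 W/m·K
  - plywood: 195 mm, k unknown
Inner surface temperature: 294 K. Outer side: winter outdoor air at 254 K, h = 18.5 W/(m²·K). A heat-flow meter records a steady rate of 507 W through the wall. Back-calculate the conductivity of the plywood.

Series thermal resistances:
R_concrete block = L/(kA) = 0.1/(0.891×29.9) = 0.003754 K/W
R_glass-fibre batt = L/(kA) = 0.04/(0.0476×29.9) = 0.0281 K/W
R_outer film = 1/(h_o·A) = 1/(18.5×29.9) = 0.001808 K/W
Sum of known resistances R_other = 0.03367 K/W
Total R = ΔT/Q = 40/507 = 0.0789 K/W
R_plywood = R_total − R_other = 0.04523 K/W
k = L/(R·A) = 0.195/(0.04523×29.9)

k ≈ 0.144 W/(m·K)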